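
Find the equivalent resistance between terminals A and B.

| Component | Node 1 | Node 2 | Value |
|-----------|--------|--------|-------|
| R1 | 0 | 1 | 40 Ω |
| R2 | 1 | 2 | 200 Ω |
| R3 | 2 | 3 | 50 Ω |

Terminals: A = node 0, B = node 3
Reduce the network between node 0 (A) and node 3 (B) by series/parallel combination:
  Rs1 = R1 + R2 (series, joined only at node 1) = 40 + 200 = 240 Ω
  Rs2 = R3 + Rs1 (series, joined only at node 2) = 50 + 240 = 290 Ω
R_eq = 290 Ω

Final answer: 290 Ω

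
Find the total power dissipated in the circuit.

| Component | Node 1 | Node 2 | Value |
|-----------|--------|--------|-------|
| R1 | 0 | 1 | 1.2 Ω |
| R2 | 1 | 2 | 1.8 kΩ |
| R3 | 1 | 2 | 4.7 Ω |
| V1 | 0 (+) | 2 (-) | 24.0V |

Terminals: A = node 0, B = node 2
Nodal analysis, taking node 2 as the 0 V reference.
Source V1 fixes V_0 = 24 V.
KCL at each unknown node (sum of currents leaving = 0; resistances in Ω):
  Node 1: (V_1 - 24)/1.2 + (V_1 - 0)/1800 + (V_1 - 0)/4.7 = 0
Collecting terms: 1.047 × V_1 = 20  =>  V_1 = 19.11 V
Power in each resistor, P = (ΔV)²/R:
  P_R1 = (24 - 19.11)²/1.2 = 19.94 W
  P_R2 = (19.11 - 0)²/1800 = 0.2029 W
  P_R3 = (19.11 - 0)²/4.7 = 77.69 W
P_total = P_R1 + P_R2 + P_R3 = 97.83 W

Final answer: 97.83 W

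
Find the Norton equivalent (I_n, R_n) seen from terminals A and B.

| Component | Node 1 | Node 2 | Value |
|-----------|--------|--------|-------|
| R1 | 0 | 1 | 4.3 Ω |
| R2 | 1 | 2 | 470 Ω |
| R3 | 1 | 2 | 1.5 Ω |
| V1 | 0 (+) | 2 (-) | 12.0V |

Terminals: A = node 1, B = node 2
Find the Thévenin equivalent first; then I_n = V_th/R_th and R_n = R_th.
Step 1 — V_th is the open-circuit voltage V_A - V_B (nothing connected across the terminals).
Nodal analysis, taking node 2 as the 0 V reference.
Source V1 fixes V_0 = 12 V.
KCL at each unknown node (sum of currents leaving = 0; resistances in Ω):
  Node 1: (V_1 - 12)/4.3 + (V_1 - 0)/470 + (V_1 - 0)/1.5 = 0
Collecting terms: 0.9014 × V_1 = 2.791  =>  V_1 = 3.096 V
V_th = V_1 - V_2 = 3.096 - 0 = 3.096 V
Step 2 — R_th: zero the source — replace V1 by a short circuit (node 2 merges into node 0) — and find the resistance seen between A (node 1) and B (node 0).
Reduce the network between node 1 (A) and node 0 (B) by series/parallel combination:
  Rp1 = R1 ‖ R2 ‖ R3 (parallel, all between nodes 0 and 1) = 1/(1/4.3 + 1/470 + 1/1.5) = 1.109 Ω
R_th = 1.109 Ω
I_n = V_th/R_th = 3.096/1.109 = 2.791 A, and R_n = R_th = 1.109 Ω

Final answer: I_n = 2.791 A, R_n = 1.109 Ω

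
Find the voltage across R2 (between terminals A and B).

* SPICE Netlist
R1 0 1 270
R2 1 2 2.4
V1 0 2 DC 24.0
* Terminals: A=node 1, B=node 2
R1 and R2 are in series across V1 (node 0 → node 1 → node 2), and the output A–B is taken across R2, so this is a voltage divider.
Series current: I = V1/(R1 + R2) = 24/(270 + 2.4) = 24/272.4 = 0.08811 A
V_R2 = I × R2 = V1 × R2/(R1 + R2) = 24 × 2.4/272.4 = 0.2115 V

Final answer: 0.2115 V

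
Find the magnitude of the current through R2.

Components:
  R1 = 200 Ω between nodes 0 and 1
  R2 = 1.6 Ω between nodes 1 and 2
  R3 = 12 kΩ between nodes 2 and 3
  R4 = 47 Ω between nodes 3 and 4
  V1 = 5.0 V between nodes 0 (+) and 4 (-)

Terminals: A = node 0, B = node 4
Nodal analysis, taking node 4 as the 0 V reference.
Source V1 fixes V_0 = 5 V.
KCL at each unknown node (sum of currents leaving = 0; resistances in Ω):
  Node 1: (V_1 - 5)/200 + (V_1 - V_2)/1.6 = 0
  Node 2: (V_2 - V_1)/1.6 + (V_2 - V_3)/12000 = 0
  Node 3: (V_3 - V_2)/12000 + (V_3 - 0)/47 = 0
Collecting terms (coefficients in siemens):
  0.63·V_1 - 0.625·V_2 = 0.025
  0.6251·V_2 - 0.625·V_1 - 0.00008333·V_3 = 0
  0.02136·V_3 - 0.00008333·V_2 = 0
Solving these 3 simultaneous equations (Gaussian elimination) gives:
  V_1 = 4.918 V, V_2 = 4.918 V, V_3 = 0.01919 V
I_R2 = (V_1 - V_2)/R2 = (4.918 - 4.918)/1.6 = 0.0004082 A
|I_R2| = 0.0004082 A

Final answer: |I_R2| = 0.0004082 A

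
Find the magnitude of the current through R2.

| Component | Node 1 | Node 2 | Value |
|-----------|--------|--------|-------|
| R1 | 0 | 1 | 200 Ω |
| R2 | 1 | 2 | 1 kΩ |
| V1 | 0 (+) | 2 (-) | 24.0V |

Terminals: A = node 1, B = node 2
Nodal analysis, taking node 2 as the 0 V reference.
Source V1 fixes V_0 = 24 V.
KCL at each unknown node (sum of currents leaving = 0; resistances in Ω):
  Node 1: (V_1 - 24)/200 + (V_1 - 0)/1000 = 0
Collecting terms: 0.006 × V_1 = 0.12  =>  V_1 = 20 V
I_R2 = (V_1 - V_2)/R2 = (20 - 0)/1000 = 0.02 A
|I_R2| = 0.02 A

Final answer: |I_R2| = 0.02 A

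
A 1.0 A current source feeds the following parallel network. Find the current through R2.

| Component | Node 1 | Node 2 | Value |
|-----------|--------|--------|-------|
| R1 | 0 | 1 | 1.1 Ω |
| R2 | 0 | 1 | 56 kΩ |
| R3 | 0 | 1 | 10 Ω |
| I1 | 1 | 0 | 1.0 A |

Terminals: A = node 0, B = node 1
All resistors sit directly between nodes 0 and 1, so they are in parallel and share one voltage V; the full source current 1 A splits among them.
1/R_par = 1/1.1 + 1/56000 + 1/10 = 1.009 S  =>  R_par = 0.991 Ω
V = I × R_par = 1 × 0.991 = 0.991 V
I_R2 = V/R2 = 0.991/56000 = 0.0000177 A

Final answer: 1.77e-05 A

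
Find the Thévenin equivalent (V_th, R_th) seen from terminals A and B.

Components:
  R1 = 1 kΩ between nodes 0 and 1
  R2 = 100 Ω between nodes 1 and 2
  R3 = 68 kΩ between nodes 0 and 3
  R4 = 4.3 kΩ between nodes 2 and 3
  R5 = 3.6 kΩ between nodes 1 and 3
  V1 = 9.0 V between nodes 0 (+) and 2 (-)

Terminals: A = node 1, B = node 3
Step 1 — V_th is the open-circuit voltage V_A - V_B (nothing connected across the terminals).
Nodal analysis, taking node 2 as the 0 V reference.
Source V1 fixes V_0 = 9 V.
KCL at each unknown node (sum of currents leaving = 0; resistances in Ω):
  Node 1: (V_1 - 9)/1000 + (V_1 - 0)/100 + (V_1 - V_3)/3600 = 0
  Node 3: (V_3 - 9)/68000 + (V_3 - 0)/4300 + (V_3 - V_1)/3600 = 0
Collecting terms (coefficients in siemens):
  0.01128·V_1 - 0.0002778·V_3 = 0.009
  0.000525·V_3 - 0.0002778·V_1 = 0.0001324
Determinant D = (0.01128)(0.000525) - (-0.0002778)(-0.0002778) = 0.000005844
V_1 = [(0.009)(0.000525) - (-0.0002778)(0.0001324)]/D = 0.8149 V
V_3 = [(0.01128)(0.0001324) - (0.009)(-0.0002778)]/D = 0.6832 V
V_th = V_1 - V_3 = 0.8149 - 0.6832 = 0.1317 V
Step 2 — R_th: zero the source — replace V1 by a short circuit (node 2 merges into node 0) — and find the resistance seen between A (node 1) and B (node 3).
Reduce the network between node 1 (A) and node 3 (B) by series/parallel combination:
  Rp1 = R1 ‖ R2 (parallel, both between nodes 0 and 1) = 1/(1/1000 + 1/100) = 90.91 Ω
  Rp2 = R3 ‖ R4 (parallel, both between nodes 0 and 3) = 1/(1/68000 + 1/4300) = 4044 Ω
  Rs1 = Rp1 + Rp2 (series, joined only at node 0) = 90.91 + 4044 = 4135 Ω
  Rp3 = R5 ‖ Rs1 (parallel, both between nodes 1 and 3) = 1/(1/3600 + 1/4135) = 1925 Ω
R_th = 1.925 kΩ

Final answer: V_th = 0.1317 V, R_th = 1.925 kΩ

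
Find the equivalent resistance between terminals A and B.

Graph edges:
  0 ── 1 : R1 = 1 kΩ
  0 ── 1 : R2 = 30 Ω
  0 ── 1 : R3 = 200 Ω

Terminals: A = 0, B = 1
Reduce the network between node 0 (A) and node 1 (B) by series/parallel combination:
  Rp1 = R1 ‖ R2 ‖ R3 (parallel, all between nodes 0 and 1) = 1/(1/1000 + 1/30 + 1/200) = 25.42 Ω
R_eq = 25.42 Ω

Final answer: 25.42 Ω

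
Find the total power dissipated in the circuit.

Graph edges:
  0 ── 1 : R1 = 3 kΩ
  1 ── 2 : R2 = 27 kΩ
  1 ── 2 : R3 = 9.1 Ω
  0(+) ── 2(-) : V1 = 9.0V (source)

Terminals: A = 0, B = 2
Nodal analysis, taking node 2 as the 0 V reference.
Source V1 fixes V_0 = 9 V.
KCL at each unknown node (sum of currents leaving = 0; resistances in Ω):
  Node 1: (V_1 - 9)/3000 + (V_1 - 0)/27000 + (V_1 - 0)/9.1 = 0
Collecting terms: 0.1103 × V_1 = 0.003  =>  V_1 = 0.02721 V
Power in each resistor, P = (ΔV)²/R:
  P_R1 = (9 - 0.02721)²/3000 = 0.02684 W
  P_R2 = (0.02721 - 0)²/27000 = 0.00000002742 W
  P_R3 = (0.02721 - 0)²/9.1 = 0.00008135 W
P_total = P_R1 + P_R2 + P_R3 = 0.02692 W

Final answer: 0.02692 W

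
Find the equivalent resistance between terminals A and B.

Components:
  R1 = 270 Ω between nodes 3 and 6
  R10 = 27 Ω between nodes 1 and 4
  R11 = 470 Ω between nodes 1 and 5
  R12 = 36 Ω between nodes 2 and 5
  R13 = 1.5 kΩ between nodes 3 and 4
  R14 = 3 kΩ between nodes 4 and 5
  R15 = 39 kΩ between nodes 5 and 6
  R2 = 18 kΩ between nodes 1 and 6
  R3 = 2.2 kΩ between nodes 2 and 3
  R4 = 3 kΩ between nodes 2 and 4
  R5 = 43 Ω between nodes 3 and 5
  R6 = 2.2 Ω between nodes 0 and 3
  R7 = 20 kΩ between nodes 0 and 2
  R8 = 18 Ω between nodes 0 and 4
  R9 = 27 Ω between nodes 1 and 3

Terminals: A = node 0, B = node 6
The network is not a plain series/parallel combination. Inject a 1 A test current into terminal A (node 0) and return it from terminal B (node 6); then R_eq = V_A / (1 A).
Nodal analysis, taking node 6 as the 0 V reference.
Current source I_test pushes 1 A into node 0 and draws it out of node 6.
KCL at each unknown node (sum of currents leaving = 0; resistances in Ω):
  Node 0: (V_0 - V_3)/2.2 + (V_0 - V_2)/20000 + (V_0 - V_4)/18 - 1 = 0
  Node 1: (V_1 - 0)/18000 + (V_1 - V_3)/27 + (V_1 - V_4)/27 + (V_1 - V_5)/470 = 0
  Node 2: (V_2 - V_0)/20000 + (V_2 - V_3)/2200 + (V_2 - V_4)/3000 + (V_2 - V_5)/36 = 0
  Node 3: (V_3 - V_0)/2.2 + (V_3 - V_1)/27 + (V_3 - V_2)/2200 + (V_3 - 0)/270 + (V_3 - V_5)/43 + (V_3 - V_4)/1500 = 0
  Node 4: (V_4 - V_0)/18 + (V_4 - V_1)/27 + (V_4 - V_2)/3000 + (V_4 - V_3)/1500 + (V_4 - V_5)/3000 = 0
  Node 5: (V_5 - V_1)/470 + (V_5 - V_2)/36 + (V_5 - V_3)/43 + (V_5 - V_4)/3000 + (V_5 - 0)/39000 = 0
Collecting terms (coefficients in siemens):
  0.5102·V_0 - 0.00005·V_2 - 0.4545·V_3 - 0.05556·V_4 = 1
  0.07626·V_1 - 0.03704·V_3 - 0.03704·V_4 - 0.002128·V_5 = 0
  0.02862·V_2 - 0.00005·V_0 - 0.0004545·V_3 - 0.0003333·V_4 - 0.02778·V_5 = 0
  0.5197·V_3 - 0.4545·V_0 - 0.03704·V_1 - 0.0004545·V_2 - 0.0006667·V_4 - 0.02326·V_5 = 0
  0.09393·V_4 - 0.05556·V_0 - 0.03704·V_1 - 0.0003333·V_2 - 0.0006667·V_3 - 0.0003333·V_5 = 0
  0.05352·V_5 - 0.002128·V_1 - 0.02778·V_2 - 0.02326·V_3 - 0.0003333·V_4 = 0
Solving these 6 simultaneous equations (Gaussian elimination) gives:
  V_0 = 266.3 V, V_1 = 264.7 V, V_2 = 264.1 V, V_3 = 264.2 V
  V_4 = 265.7 V, V_5 = 264 V
R_eq = V_0 / 1 A = 266.3 Ω

Final answer: 266.3 Ω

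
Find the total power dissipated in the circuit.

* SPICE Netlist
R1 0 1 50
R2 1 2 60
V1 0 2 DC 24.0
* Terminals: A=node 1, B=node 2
Nodal analysis, taking node 2 as the 0 V reference.
Source V1 fixes V_0 = 24 V.
KCL at each unknown node (sum of currents leaving = 0; resistances in Ω):
  Node 1: (V_1 - 24)/50 + (V_1 - 0)/60 = 0
Collecting terms: 0.03667 × V_1 = 0.48  =>  V_1 = 13.09 V
Power in each resistor, P = (ΔV)²/R:
  P_R1 = (24 - 13.09)²/50 = 2.38 W
  P_R2 = (13.09 - 0)²/60 = 2.856 W
P_total = P_R1 + P_R2 = 5.236 W

Final answer: 5.236 W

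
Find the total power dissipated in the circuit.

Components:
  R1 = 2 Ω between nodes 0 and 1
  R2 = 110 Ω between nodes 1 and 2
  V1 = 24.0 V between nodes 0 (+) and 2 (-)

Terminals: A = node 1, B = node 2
Nodal analysis, taking node 2 as the 0 V reference.
Source V1 fixes V_0 = 24 V.
KCL at each unknown node (sum of currents leaving = 0; resistances in Ω):
  Node 1: (V_1 - 24)/2 + (V_1 - 0)/110 = 0
Collecting terms: 0.5091 × V_1 = 12  =>  V_1 = 23.57 V
Power in each resistor, P = (ΔV)²/R:
  P_R1 = (24 - 23.57)²/2 = 0.09184 W
  P_R2 = (23.57 - 0)²/110 = 5.051 W
P_total = P_R1 + P_R2 = 5.143 W

Final answer: 5.143 W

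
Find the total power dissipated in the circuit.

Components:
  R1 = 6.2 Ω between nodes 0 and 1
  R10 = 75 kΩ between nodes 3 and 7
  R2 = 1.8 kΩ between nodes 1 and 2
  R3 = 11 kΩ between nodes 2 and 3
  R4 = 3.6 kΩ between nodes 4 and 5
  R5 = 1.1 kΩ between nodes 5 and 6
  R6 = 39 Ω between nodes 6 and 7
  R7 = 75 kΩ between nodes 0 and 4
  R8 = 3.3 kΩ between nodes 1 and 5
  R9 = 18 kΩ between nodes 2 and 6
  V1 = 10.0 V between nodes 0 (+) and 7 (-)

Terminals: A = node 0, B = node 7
Nodal analysis, taking node 7 as the 0 V reference.
Source V1 fixes V_0 = 10 V.
KCL at each unknown node (sum of currents leaving = 0; resistances in Ω):
  Node 1: (V_1 - 10)/6.2 + (V_1 - V_2)/1800 + (V_1 - V_5)/3300 = 0
  Node 2: (V_2 - V_1)/1800 + (V_2 - V_3)/11000 + (V_2 - V_6)/18000 = 0
  Node 3: (V_3 - V_2)/11000 + (V_3 - 0)/75000 = 0
  Node 4: (V_4 - V_5)/3600 + (V_4 - 10)/75000 = 0
  Node 5: (V_5 - V_4)/3600 + (V_5 - V_6)/1100 + (V_5 - V_1)/3300 = 0
  Node 6: (V_6 - V_5)/1100 + (V_6 - 0)/39 + (V_6 - V_2)/18000 = 0
Collecting terms (coefficients in siemens):
  0.1621·V_1 - 0.0005556·V_2 - 0.000303·V_5 = 1.613
  0.000702·V_2 - 0.0005556·V_1 - 0.00009091·V_3 - 0.00005556·V_6 = 0
  0.0001042·V_3 - 0.00009091·V_2 = 0
  0.0002911·V_4 - 0.0002778·V_5 = 0.0001333
  0.00149·V_5 - 0.000303·V_1 - 0.0002778·V_4 - 0.0009091·V_6 = 0
  0.02661·V_6 - 0.00005556·V_2 - 0.0009091·V_5 = 0
Solving these 6 simultaneous equations (Gaussian elimination) gives:
  V_1 = 9.983 V, V_2 = 8.915 V, V_3 = 7.775 V, V_4 = 2.991 V
  V_5 = 2.655 V, V_6 = 0.1093 V
Power in each resistor, P = (ΔV)²/R:
  P_R1 = (10 - 9.983)²/6.2 = 0.00004908 W
  P_R2 = (9.983 - 8.915)²/1800 = 0.0006327 W
  P_R3 = (8.915 - 7.775)²/11000 = 0.0001182 W
  P_R4 = (2.991 - 2.655)²/3600 = 0.00003144 W
  P_R5 = (2.655 - 0.1093)²/1100 = 0.00589 W
  P_R6 = (0.1093 - 0)²/39 = 0.0003065 W
  P_R7 = (10 - 2.991)²/75000 = 0.000655 W
  P_R8 = (9.983 - 2.655)²/3300 = 0.01627 W
  P_R9 = (8.915 - 0.1093)²/18000 = 0.004308 W
  P_R10 = (7.775 - 0)²/75000 = 0.000806 W
P_total = P_R1 + P_R2 + P_R3 + P_R4 + P_R5 + P_R6 + P_R7 + P_R8 + P_R9 + P_R10 = 0.02907 W

Final answer: 0.02907 W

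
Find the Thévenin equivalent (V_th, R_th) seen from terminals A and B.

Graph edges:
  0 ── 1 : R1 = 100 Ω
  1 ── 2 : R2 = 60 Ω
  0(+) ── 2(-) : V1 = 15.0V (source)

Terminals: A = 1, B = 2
Step 1 — V_th is the open-circuit voltage V_A - V_B (nothing connected across the terminals).
Nodal analysis, taking node 2 as the 0 V reference.
Source V1 fixes V_0 = 15 V.
KCL at each unknown node (sum of currents leaving = 0; resistances in Ω):
  Node 1: (V_1 - 15)/100 + (V_1 - 0)/60 = 0
Collecting terms: 0.02667 × V_1 = 0.15  =>  V_1 = 5.625 V
V_th = V_1 - V_2 = 5.625 - 0 = 5.625 V
Step 2 — R_th: zero the source — replace V1 by a short circuit (node 2 merges into node 0) — and find the resistance seen between A (node 1) and B (node 0).
Reduce the network between node 1 (A) and node 0 (B) by series/parallel combination:
  Rp1 = R1 ‖ R2 (parallel, both between nodes 0 and 1) = 1/(1/100 + 1/60) = 37.5 Ω
R_th = 37.5 Ω

Final answer: V_th = 5.625 V, R_th = 37.5 Ω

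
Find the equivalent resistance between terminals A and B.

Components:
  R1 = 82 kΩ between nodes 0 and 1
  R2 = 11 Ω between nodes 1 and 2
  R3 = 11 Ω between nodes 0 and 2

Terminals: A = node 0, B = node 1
Reduce the network between node 0 (A) and node 1 (B) by series/parallel combination:
  Rs1 = R3 + R2 (series, joined only at node 2) = 11 + 11 = 22 Ω
  Rp1 = R1 ‖ Rs1 (parallel, both between nodes 0 and 1) = 1/(1/82000 + 1/22) = 21.99 Ω
R_eq = 21.99 Ω

Final answer: 21.99 Ω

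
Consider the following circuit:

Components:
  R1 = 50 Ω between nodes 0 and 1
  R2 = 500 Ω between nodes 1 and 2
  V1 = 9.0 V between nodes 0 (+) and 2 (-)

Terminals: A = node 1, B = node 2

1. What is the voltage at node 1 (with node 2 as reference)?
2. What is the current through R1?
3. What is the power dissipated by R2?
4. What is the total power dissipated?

Nodal analysis, taking node 2 as the 0 V reference.
Source V1 fixes V_0 = 9 V.
KCL at each unknown node (sum of currents leaving = 0; resistances in Ω):
  Node 1: (V_1 - 9)/50 + (V_1 - 0)/500 = 0
Collecting terms: 0.022 × V_1 = 0.18  =>  V_1 = 8.182 V
Part 1:
  Read off the nodal solution: V_1 = 8.182 V
Part 2:
  I_R1 = (V_0 - V_1)/R1 = (9 - 8.182)/50 = 0.01636 A
  Magnitude: I_R1 = 0.01636 A
Part 3:
  I_R2 = (V_1 - V_2)/R2 = (8.182 - 0)/500 = 0.01636 A
  P_R2 = I_R2² × R2 = (0.01636)² × 500 = 0.1339 W
Part 4:
  Power in each resistor, P = (ΔV)²/R:
    P_R1 = (9 - 8.182)²/50 = 0.01339 W
    P_R2 = (8.182 - 0)²/500 = 0.1339 W
  P_total = P_R1 + P_R2 = 0.1473 W

Final answers:
1. V_1 = 8.182 V
2. I_R1 = 0.01636 A
3. P_R2 = 0.1339 W
4. P_total = 0.1473 W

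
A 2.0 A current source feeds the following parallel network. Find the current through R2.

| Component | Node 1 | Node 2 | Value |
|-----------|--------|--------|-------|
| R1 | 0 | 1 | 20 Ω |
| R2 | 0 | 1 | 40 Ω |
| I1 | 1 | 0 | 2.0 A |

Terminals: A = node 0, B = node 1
All resistors sit directly between nodes 0 and 1, so they are in parallel and share one voltage V; the full source current 2 A splits among them.
1/R_par = 1/20 + 1/40 = 0.075 S  =>  R_par = 13.33 Ω
V = I × R_par = 2 × 13.33 = 26.67 V
I_R2 = V/R2 = 26.67/40 = 0.6667 A

Final answer: 0.6667 A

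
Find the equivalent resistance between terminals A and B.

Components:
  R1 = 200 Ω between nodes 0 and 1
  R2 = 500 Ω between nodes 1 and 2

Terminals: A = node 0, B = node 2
Reduce the network between node 0 (A) and node 2 (B) by series/parallel combination:
  Rs1 = R1 + R2 (series, joined only at node 1) = 200 + 500 = 700 Ω
R_eq = 700 Ω

Final answer: 700 Ω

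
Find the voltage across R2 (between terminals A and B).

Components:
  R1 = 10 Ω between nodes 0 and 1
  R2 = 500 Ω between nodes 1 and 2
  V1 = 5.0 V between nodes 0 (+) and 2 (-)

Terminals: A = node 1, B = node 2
R1 and R2 are in series across V1 (node 0 → node 1 → node 2), and the output A–B is taken across R2, so this is a voltage divider.
Series current: I = V1/(R1 + R2) = 5/(10 + 500) = 5/510 = 0.009804 A
V_R2 = I × R2 = V1 × R2/(R1 + R2) = 5 × 500/510 = 4.902 V

Final answer: 4.902 V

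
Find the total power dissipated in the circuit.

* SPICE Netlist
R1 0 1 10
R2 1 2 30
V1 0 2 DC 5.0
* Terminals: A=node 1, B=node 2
Nodal analysis, taking node 2 as the 0 V reference.
Source V1 fixes V_0 = 5 V.
KCL at each unknown node (sum of currents leaving = 0; resistances in Ω):
  Node 1: (V_1 - 5)/10 + (V_1 - 0)/30 = 0
Collecting terms: 0.1333 × V_1 = 0.5  =>  V_1 = 3.75 V
Power in each resistor, P = (ΔV)²/R:
  P_R1 = (5 - 3.75)²/10 = 0.1562 W
  P_R2 = (3.75 - 0)²/30 = 0.4688 W
P_total = P_R1 + P_R2 = 0.625 W

Final answer: 0.625 W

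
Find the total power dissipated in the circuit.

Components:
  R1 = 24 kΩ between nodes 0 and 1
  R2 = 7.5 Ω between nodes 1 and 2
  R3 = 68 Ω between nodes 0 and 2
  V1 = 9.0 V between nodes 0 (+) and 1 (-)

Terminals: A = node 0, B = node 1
Nodal analysis, taking node 1 as the 0 V reference.
Source V1 fixes V_0 = 9 V.
KCL at each unknown node (sum of currents leaving = 0; resistances in Ω):
  Node 2: (V_2 - 0)/7.5 + (V_2 - 9)/68 = 0
Collecting terms: 0.148 × V_2 = 0.1324  =>  V_2 = 0.894 V
Power in each resistor, P = (ΔV)²/R:
  P_R1 = (9 - 0)²/24000 = 0.003375 W
  P_R2 = (0 - 0.894)²/7.5 = 0.1066 W
  P_R3 = (9 - 0.894)²/68 = 0.9663 W
P_total = P_R1 + P_R2 + P_R3 = 1.076 W

Final answer: 1.076 W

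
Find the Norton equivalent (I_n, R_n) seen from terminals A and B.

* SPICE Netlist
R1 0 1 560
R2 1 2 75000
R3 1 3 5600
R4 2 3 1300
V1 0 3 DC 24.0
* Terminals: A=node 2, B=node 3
Find the Thévenin equivalent first; then I_n = V_th/R_th and R_n = R_th.
Step 1 — V_th is the open-circuit voltage V_A - V_B (nothing connected across the terminals).
Nodal analysis, taking node 3 as the 0 V reference.
Source V1 fixes V_0 = 24 V.
KCL at each unknown node (sum of currents leaving = 0; resistances in Ω):
  Node 1: (V_1 - 24)/560 + (V_1 - V_2)/75000 + (V_1 - 0)/5600 = 0
  Node 2: (V_2 - V_1)/75000 + (V_2 - 0)/1300 = 0
Collecting terms (coefficients in siemens):
  0.001978·V_1 - 0.00001333·V_2 = 0.04286
  0.0007826·V_2 - 0.00001333·V_1 = 0
Determinant D = (0.001978)(0.0007826) - (-0.00001333)(-0.00001333) = 0.000001547
V_1 = [(0.04286)(0.0007826) - (-0.00001333)(0)]/D = 21.67 V
V_2 = [(0.001978)(0) - (0.04286)(-0.00001333)]/D = 0.3693 V
V_th = V_2 - V_3 = 0.3693 - 0 = 0.3693 V
Step 2 — R_th: zero the source — replace V1 by a short circuit (node 3 merges into node 0) — and find the resistance seen between A (node 2) and B (node 0).
Reduce the network between node 2 (A) and node 0 (B) by series/parallel combination:
  Rp1 = R1 ‖ R3 (parallel, both between nodes 0 and 1) = 1/(1/560 + 1/5600) = 509.1 Ω
  Rs1 = R2 + Rp1 (series, joined only at node 1) = 75000 + 509.1 = 75510 Ω
  Rp2 = R4 ‖ Rs1 (parallel, both between nodes 0 and 2) = 1/(1/1300 + 1/75510) = 1278 Ω
R_th = 1.278 kΩ
I_n = V_th/R_th = 0.3693/1278 = 0.0002889 A, and R_n = R_th = 1.278 kΩ

Final answer: I_n = 0.0002889 A, R_n = 1.278 kΩ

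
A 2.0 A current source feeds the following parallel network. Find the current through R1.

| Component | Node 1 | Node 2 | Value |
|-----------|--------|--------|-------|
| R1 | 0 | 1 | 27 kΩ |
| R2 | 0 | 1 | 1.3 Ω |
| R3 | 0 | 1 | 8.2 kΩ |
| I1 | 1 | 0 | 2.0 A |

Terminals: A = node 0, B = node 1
All resistors sit directly between nodes 0 and 1, so they are in parallel and share one voltage V; the full source current 2 A splits among them.
1/R_par = 1/27000 + 1/1.3 + 1/8200 = 0.7694 S  =>  R_par = 1.3 Ω
V = I × R_par = 2 × 1.3 = 2.599 V
I_R1 = V/R1 = 2.599/27000 = 0.00009628 A

Final answer: 9.628e-05 A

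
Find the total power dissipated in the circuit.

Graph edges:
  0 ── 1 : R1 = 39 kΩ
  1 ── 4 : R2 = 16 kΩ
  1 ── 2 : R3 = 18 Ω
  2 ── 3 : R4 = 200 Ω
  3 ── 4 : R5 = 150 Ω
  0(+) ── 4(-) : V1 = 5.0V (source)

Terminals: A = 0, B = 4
Nodal analysis, taking node 4 as the 0 V reference.
Source V1 fixes V_0 = 5 V.
KCL at each unknown node (sum of currents leaving = 0; resistances in Ω):
  Node 1: (V_1 - 5)/39000 + (V_1 - 0)/16000 + (V_1 - V_2)/18 = 0
  Node 2: (V_2 - V_1)/18 + (V_2 - V_3)/200 = 0
  Node 3: (V_3 - V_2)/200 + (V_3 - 0)/150 = 0
Collecting terms (coefficients in siemens):
  0.05564·V_1 - 0.05556·V_2 = 0.0001282
  0.06056·V_2 - 0.05556·V_1 - 0.005·V_3 = 0
  0.01167·V_3 - 0.005·V_2 = 0
Solving these 3 simultaneous equations (Gaussian elimination) gives:
  V_1 = 0.0457 V, V_2 = 0.04346 V, V_3 = 0.01863 V
Power in each resistor, P = (ΔV)²/R:
  P_R1 = (5 - 0.0457)²/39000 = 0.0006294 W
  P_R2 = (0.0457 - 0)²/16000 = 0.0000001305 W
  P_R3 = (0.0457 - 0.04346)²/18 = 0.0000002776 W
  P_R4 = (0.04346 - 0.01863)²/200 = 0.000003084 W
  P_R5 = (0.01863 - 0)²/150 = 0.000002313 W
P_total = P_R1 + P_R2 + P_R3 + P_R4 + P_R5 = 0.0006352 W

Final answer: 0.0006352 W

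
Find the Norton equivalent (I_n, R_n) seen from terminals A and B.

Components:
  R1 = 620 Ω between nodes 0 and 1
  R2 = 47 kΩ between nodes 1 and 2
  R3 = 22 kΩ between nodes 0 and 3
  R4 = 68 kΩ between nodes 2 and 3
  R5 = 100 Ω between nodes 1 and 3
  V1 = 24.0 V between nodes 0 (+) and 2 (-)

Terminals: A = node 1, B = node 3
Find the Thévenin equivalent first; then I_n = V_th/R_th and R_n = R_th.
Step 1 — V_th is the open-circuit voltage V_A - V_B (nothing connected across the terminals).
Nodal analysis, taking node 2 as the 0 V reference.
Source V1 fixes V_0 = 24 V.
KCL at each unknown node (sum of currents leaving = 0; resistances in Ω):
  Node 1: (V_1 - 24)/620 + (V_1 - 0)/47000 + (V_1 - V_3)/100 = 0
  Node 3: (V_3 - 24)/22000 + (V_3 - 0)/68000 + (V_3 - V_1)/100 = 0
Collecting terms (coefficients in siemens):
  0.01163·V_1 - 0.01·V_3 = 0.03871
  0.01006·V_3 - 0.01·V_1 = 0.001091
Determinant D = (0.01163)(0.01006) - (-0.01)(-0.01) = 0.00001704
V_1 = [(0.03871)(0.01006) - (-0.01)(0.001091)]/D = 23.49 V
V_3 = [(0.01163)(0.001091) - (0.03871)(-0.01)]/D = 23.46 V
V_th = V_1 - V_3 = 23.49 - 23.46 = 0.03204 V
Step 2 — R_th: zero the source — replace V1 by a short circuit (node 2 merges into node 0) — and find the resistance seen between A (node 1) and B (node 3).
Reduce the network between node 1 (A) and node 3 (B) by series/parallel combination:
  Rp1 = R1 ‖ R2 (parallel, both between nodes 0 and 1) = 1/(1/620 + 1/47000) = 611.9 Ω
  Rp2 = R3 ‖ R4 (parallel, both between nodes 0 and 3) = 1/(1/22000 + 1/68000) = 16620 Ω
  Rs1 = Rp1 + Rp2 (series, joined only at node 0) = 611.9 + 16620 = 17230 Ω
  Rp3 = R5 ‖ Rs1 (parallel, both between nodes 1 and 3) = 1/(1/100 + 1/17230) = 99.42 Ω
R_th = 99.42 Ω
I_n = V_th/R_th = 0.03204/99.42 = 0.0003223 A, and R_n = R_th = 99.42 Ω

Final answer: I_n = 0.0003223 A, R_n = 99.42 Ω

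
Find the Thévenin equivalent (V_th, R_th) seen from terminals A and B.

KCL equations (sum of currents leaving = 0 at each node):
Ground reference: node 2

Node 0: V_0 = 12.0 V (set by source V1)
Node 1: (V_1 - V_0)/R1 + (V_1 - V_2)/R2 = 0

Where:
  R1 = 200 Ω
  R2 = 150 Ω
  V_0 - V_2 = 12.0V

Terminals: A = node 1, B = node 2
Step 1 — V_th is the open-circuit voltage V_A - V_B (nothing connected across the terminals).
Nodal analysis, taking node 2 as the 0 V reference.
Source V1 fixes V_0 = 12 V.
KCL at each unknown node (sum of currents leaving = 0; resistances in Ω):
  Node 1: (V_1 - 12)/200 + (V_1 - 0)/150 = 0
Collecting terms: 0.01167 × V_1 = 0.06  =>  V_1 = 5.143 V
V_th = V_1 - V_2 = 5.143 - 0 = 5.143 V
Step 2 — R_th: zero the source — replace V1 by a short circuit (node 2 merges into node 0) — and find the resistance seen between A (node 1) and B (node 0).
Reduce the network between node 1 (A) and node 0 (B) by series/parallel combination:
  Rp1 = R1 ‖ R2 (parallel, both between nodes 0 and 1) = 1/(1/200 + 1/150) = 85.71 Ω
R_th = 85.71 Ω

Final answer: V_th = 5.143 V, R_th = 85.71 Ω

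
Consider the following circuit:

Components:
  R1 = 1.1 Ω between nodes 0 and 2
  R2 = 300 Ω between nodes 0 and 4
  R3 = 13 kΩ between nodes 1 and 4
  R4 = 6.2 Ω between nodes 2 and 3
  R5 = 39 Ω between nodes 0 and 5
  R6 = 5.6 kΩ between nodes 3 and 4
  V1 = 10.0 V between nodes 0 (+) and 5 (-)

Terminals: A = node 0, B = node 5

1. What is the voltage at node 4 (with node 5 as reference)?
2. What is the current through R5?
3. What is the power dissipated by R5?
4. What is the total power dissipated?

Nodal analysis, taking node 5 as the 0 V reference.
Source V1 fixes V_0 = 10 V.
KCL at each unknown node (sum of currents leaving = 0; resistances in Ω):
  Node 1: (V_1 - V_4)/13000 = 0
  Node 2: (V_2 - 10)/1.1 + (V_2 - V_3)/6.2 = 0
  Node 3: (V_3 - V_2)/6.2 + (V_3 - V_4)/5600 = 0
  Node 4: (V_4 - 10)/300 + (V_4 - V_1)/13000 + (V_4 - V_3)/5600 = 0
Collecting terms (coefficients in siemens):
  0.00007692·V_1 - 0.00007692·V_4 = 0
  1.07·V_2 - 0.1613·V_3 = 9.091
  0.1615·V_3 - 0.1613·V_2 - 0.0001786·V_4 = 0
  0.003589·V_4 - 0.00007692·V_1 - 0.0001786·V_3 = 0.03333
Solving these 4 simultaneous equations (Gaussian elimination) gives:
  V_1 = 10 V, V_2 = 10 V, V_3 = 10 V, V_4 = 10 V
Part 1:
  Read off the nodal solution: V_4 = 10 V
Part 2:
  I_R5 = (V_0 - V_5)/R5 = (10 - 0)/39 = 0.2564 A
  Magnitude: I_R5 = 0.2564 A
Part 3:
  I_R5 = (V_0 - V_5)/R5 = (10 - 0)/39 = 0.2564 A
  P_R5 = I_R5² × R5 = (0.2564)² × 39 = 2.564 W
Part 4:
  Power in each resistor, P = (ΔV)²/R:
    P_R1 = (10 - 10)²/1.1 = 0 W
    P_R2 = (10 - 10)²/300 = 0 W
    P_R3 = (10 - 10)²/13000 = 0 W
    P_R4 = (10 - 10)²/6.2 = 0 W
    P_R5 = (10 - 0)²/39 = 2.564 W
    P_R6 = (10 - 10)²/5600 = 0 W
  P_total = P_R1 + P_R2 + P_R3 + P_R4 + P_R5 + P_R6 = 2.564 W

Final answers:
1. V_4 = 10 V
2. I_R5 = 0.2564 A
3. P_R5 = 2.564 W
4. P_total = 2.564 W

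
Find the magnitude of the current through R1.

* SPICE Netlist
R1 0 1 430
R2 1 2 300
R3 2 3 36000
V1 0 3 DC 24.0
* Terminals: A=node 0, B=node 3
Nodal analysis, taking node 3 as the 0 V reference.
Source V1 fixes V_0 = 24 V.
KCL at each unknown node (sum of currents leaving = 0; resistances in Ω):
  Node 1: (V_1 - 24)/430 + (V_1 - V_2)/300 = 0
  Node 2: (V_2 - V_1)/300 + (V_2 - 0)/36000 = 0
Collecting terms (coefficients in siemens):
  0.005659·V_1 - 0.003333·V_2 = 0.05581
  0.003361·V_2 - 0.003333·V_1 = 0
Determinant D = (0.005659)(0.003361) - (-0.003333)(-0.003333) = 0.000007909
V_1 = [(0.05581)(0.003361) - (-0.003333)(0)]/D = 23.72 V
V_2 = [(0.005659)(0) - (0.05581)(-0.003333)]/D = 23.52 V
I_R1 = (V_0 - V_1)/R1 = (24 - 23.72)/430 = 0.0006534 A
|I_R1| = 0.0006534 A

Final answer: |I_R1| = 0.0006534 A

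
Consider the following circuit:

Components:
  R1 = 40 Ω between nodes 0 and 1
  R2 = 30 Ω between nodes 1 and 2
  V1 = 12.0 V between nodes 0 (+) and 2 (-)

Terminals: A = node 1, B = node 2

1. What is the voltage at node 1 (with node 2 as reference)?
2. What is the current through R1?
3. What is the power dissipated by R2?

Nodal analysis, taking node 2 as the 0 V reference.
Source V1 fixes V_0 = 12 V.
KCL at each unknown node (sum of currents leaving = 0; resistances in Ω):
  Node 1: (V_1 - 12)/40 + (V_1 - 0)/30 = 0
Collecting terms: 0.05833 × V_1 = 0.3  =>  V_1 = 5.143 V
Part 1:
  Read off the nodal solution: V_1 = 5.143 V
Part 2:
  I_R1 = (V_0 - V_1)/R1 = (12 - 5.143)/40 = 0.1714 A
  Magnitude: I_R1 = 0.1714 A
Part 3:
  I_R2 = (V_1 - V_2)/R2 = (5.143 - 0)/30 = 0.1714 A
  P_R2 = I_R2² × R2 = (0.1714)² × 30 = 0.8816 W

Final answers:
1. V_1 = 5.143 V
2. I_R1 = 0.1714 A
3. P_R2 = 0.8816 W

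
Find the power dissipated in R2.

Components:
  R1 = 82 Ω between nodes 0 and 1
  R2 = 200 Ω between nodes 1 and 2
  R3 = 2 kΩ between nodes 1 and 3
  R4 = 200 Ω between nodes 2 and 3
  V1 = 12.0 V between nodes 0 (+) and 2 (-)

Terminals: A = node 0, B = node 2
Nodal analysis, taking node 2 as the 0 V reference.
Source V1 fixes V_0 = 12 V.
KCL at each unknown node (sum of currents leaving = 0; resistances in Ω):
  Node 1: (V_1 - 12)/82 + (V_1 - 0)/200 + (V_1 - V_3)/2000 = 0
  Node 3: (V_3 - V_1)/2000 + (V_3 - 0)/200 = 0
Collecting terms (coefficients in siemens):
  0.0177·V_1 - 0.0005·V_3 = 0.1463
  0.0055·V_3 - 0.0005·V_1 = 0
Determinant D = (0.0177)(0.0055) - (-0.0005)(-0.0005) = 0.00009707
V_1 = [(0.1463)(0.0055) - (-0.0005)(0)]/D = 8.291 V
V_3 = [(0.0177)(0) - (0.1463)(-0.0005)]/D = 0.7538 V
I_R2 = (V_1 - V_2)/R2 = (8.291 - 0)/200 = 0.04146 A
P_R2 = I_R2² × R2 = (0.04146)² × 200 = 0.3437 W

Final answer: 0.3437 W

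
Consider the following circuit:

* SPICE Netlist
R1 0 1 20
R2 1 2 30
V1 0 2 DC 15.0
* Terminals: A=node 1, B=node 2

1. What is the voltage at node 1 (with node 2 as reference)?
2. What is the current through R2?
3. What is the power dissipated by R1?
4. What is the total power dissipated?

Nodal analysis, taking node 2 as the 0 V reference.
Source V1 fixes V_0 = 15 V.
KCL at each unknown node (sum of currents leaving = 0; resistances in Ω):
  Node 1: (V_1 - 15)/20 + (V_1 - 0)/30 = 0
Collecting terms: 0.08333 × V_1 = 0.75  =>  V_1 = 9 V
Part 1:
  Read off the nodal solution: V_1 = 9 V
Part 2:
  I_R2 = (V_1 - V_2)/R2 = (9 - 0)/30 = 0.3 A
  Magnitude: I_R2 = 0.3 A
Part 3:
  I_R1 = (V_0 - V_1)/R1 = (15 - 9)/20 = 0.3 A
  P_R1 = I_R1² × R1 = (0.3)² × 20 = 1.8 W
Part 4:
  Power in each resistor, P = (ΔV)²/R:
    P_R1 = (15 - 9)²/20 = 1.8 W
    P_R2 = (9 - 0)²/30 = 2.7 W
  P_total = P_R1 + P_R2 = 4.5 W

Final answers:
1. V_1 = 9 V
2. I_R2 = 0.3 A
3. P_R1 = 1.8 W
4. P_total = 4.5 W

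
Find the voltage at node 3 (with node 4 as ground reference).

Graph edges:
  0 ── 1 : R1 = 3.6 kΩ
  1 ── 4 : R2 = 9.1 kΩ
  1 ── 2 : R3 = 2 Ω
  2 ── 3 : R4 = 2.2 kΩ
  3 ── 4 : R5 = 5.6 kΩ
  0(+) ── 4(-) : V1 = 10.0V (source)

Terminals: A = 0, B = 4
Nodal analysis, taking node 4 as the 0 V reference.
Source V1 fixes V_0 = 10 V.
KCL at each unknown node (sum of currents leaving = 0; resistances in Ω):
  Node 1: (V_1 - 10)/3600 + (V_1 - 0)/9100 + (V_1 - V_2)/2 = 0
  Node 2: (V_2 - V_1)/2 + (V_2 - V_3)/2200 = 0
  Node 3: (V_3 - V_2)/2200 + (V_3 - 0)/5600 = 0
Collecting terms (coefficients in siemens):
  0.5004·V_1 - 0.5·V_2 = 0.002778
  0.5005·V_2 - 0.5·V_1 - 0.0004545·V_3 = 0
  0.0006331·V_3 - 0.0004545·V_2 = 0
Solving these 3 simultaneous equations (Gaussian elimination) gives:
  V_1 = 5.385 V, V_2 = 5.384 V, V_3 = 3.865 V
The requested potential is V_3 = 3.865 V.

Final answer: V_3 = 3.865 V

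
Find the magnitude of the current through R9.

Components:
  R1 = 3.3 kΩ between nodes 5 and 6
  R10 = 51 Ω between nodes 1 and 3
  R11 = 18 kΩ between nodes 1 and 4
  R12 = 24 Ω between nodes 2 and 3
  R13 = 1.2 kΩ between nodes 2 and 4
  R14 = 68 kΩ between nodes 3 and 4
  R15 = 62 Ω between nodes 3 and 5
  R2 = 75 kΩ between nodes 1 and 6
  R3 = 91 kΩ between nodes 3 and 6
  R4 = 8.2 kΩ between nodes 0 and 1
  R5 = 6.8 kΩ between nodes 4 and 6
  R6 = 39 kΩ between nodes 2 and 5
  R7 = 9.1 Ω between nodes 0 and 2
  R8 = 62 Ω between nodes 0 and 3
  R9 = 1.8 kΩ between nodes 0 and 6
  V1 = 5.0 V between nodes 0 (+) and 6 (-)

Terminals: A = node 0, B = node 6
Nodal analysis, taking node 6 as the 0 V reference.
Source V1 fixes V_0 = 5 V.
KCL at each unknown node (sum of currents leaving = 0; resistances in Ω):
  Node 1: (V_1 - 0)/75000 + (V_1 - 5)/8200 + (V_1 - V_3)/51 + (V_1 - V_4)/18000 = 0
  Node 2: (V_2 - V_5)/39000 + (V_2 - 5)/9.1 + (V_2 - V_3)/24 + (V_2 - V_4)/1200 = 0
  Node 3: (V_3 - 0)/91000 + (V_3 - 5)/62 + (V_3 - V_1)/51 + (V_3 - V_2)/24 + (V_3 - V_4)/68000 + (V_3 - V_5)/62 = 0
  Node 4: (V_4 - 0)/6800 + (V_4 - V_1)/18000 + (V_4 - V_2)/1200 + (V_4 - V_3)/68000 = 0
  Node 5: (V_5 - 0)/3300 + (V_5 - V_2)/39000 + (V_5 - V_3)/62 = 0
Collecting terms (coefficients in siemens):
  0.0198·V_1 - 0.01961·V_3 - 0.00005556·V_4 = 0.0006098
  0.1524·V_2 - 0.04167·V_3 - 0.0008333·V_4 - 0.00002564·V_5 = 0.5495
  0.09356·V_3 - 0.01961·V_1 - 0.04167·V_2 - 0.00001471·V_4 - 0.01613·V_5 = 0.08065
  0.001051·V_4 - 0.00005556·V_1 - 0.0008333·V_2 - 0.00001471·V_3 = 0
  0.01646·V_5 - 0.00002564·V_2 - 0.01613·V_3 = 0
Solving these 5 simultaneous equations (Gaussian elimination) gives:
  V_1 = 4.956 V, V_2 = 4.985 V, V_3 = 4.961 V, V_4 = 4.286 V
  V_5 = 4.87 V
I_R9 = (V_0 - V_6)/R9 = (5 - 0)/1800 = 0.002778 A
|I_R9| = 0.002778 A

Final answer: |I_R9| = 0.002778 A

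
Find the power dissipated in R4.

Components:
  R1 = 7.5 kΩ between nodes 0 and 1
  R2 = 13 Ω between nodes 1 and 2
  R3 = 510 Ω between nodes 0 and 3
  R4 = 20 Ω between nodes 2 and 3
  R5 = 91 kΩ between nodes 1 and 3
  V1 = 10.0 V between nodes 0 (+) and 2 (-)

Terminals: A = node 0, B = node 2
Nodal analysis, taking node 2 as the 0 V reference.
Source V1 fixes V_0 = 10 V.
KCL at each unknown node (sum of currents leaving = 0; resistances in Ω):
  Node 1: (V_1 - 10)/7500 + (V_1 - 0)/13 + (V_1 - V_3)/91000 = 0
  Node 3: (V_3 - 10)/510 + (V_3 - 0)/20 + (V_3 - V_1)/91000 = 0
Collecting terms (coefficients in siemens):
  0.07707·V_1 - 0.00001099·V_3 = 0.001333
  0.05197·V_3 - 0.00001099·V_1 = 0.01961
Determinant D = (0.07707)(0.05197) - (-0.00001099)(-0.00001099) = 0.004005
V_1 = [(0.001333)(0.05197) - (-0.00001099)(0.01961)]/D = 0.01735 V
V_3 = [(0.07707)(0.01961) - (0.001333)(-0.00001099)]/D = 0.3773 V
I_R4 = (V_2 - V_3)/R4 = (0 - 0.3773)/20 = -0.01886 A
P_R4 = I_R4² × R4 = (-0.01886)² × 20 = 0.007117 W

Final answer: 0.007117 W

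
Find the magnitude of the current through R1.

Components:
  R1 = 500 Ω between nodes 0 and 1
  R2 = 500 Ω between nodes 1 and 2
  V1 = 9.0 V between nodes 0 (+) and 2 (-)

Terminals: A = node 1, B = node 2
Nodal analysis, taking node 2 as the 0 V reference.
Source V1 fixes V_0 = 9 V.
KCL at each unknown node (sum of currents leaving = 0; resistances in Ω):
  Node 1: (V_1 - 9)/500 + (V_1 - 0)/500 = 0
Collecting terms: 0.004 × V_1 = 0.018  =>  V_1 = 4.5 V
I_R1 = (V_0 - V_1)/R1 = (9 - 4.5)/500 = 0.009 A
|I_R1| = 0.009 A

Final answer: |I_R1| = 0.009 A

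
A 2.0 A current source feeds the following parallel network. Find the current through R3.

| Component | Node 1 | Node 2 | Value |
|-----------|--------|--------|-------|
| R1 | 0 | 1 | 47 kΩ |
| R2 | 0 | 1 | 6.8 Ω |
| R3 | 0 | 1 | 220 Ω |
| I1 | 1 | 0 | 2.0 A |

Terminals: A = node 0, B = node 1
All resistors sit directly between nodes 0 and 1, so they are in parallel and share one voltage V; the full source current 2 A splits among them.
1/R_par = 1/47000 + 1/6.8 + 1/220 = 0.1516 S  =>  R_par = 6.595 Ω
V = I × R_par = 2 × 6.595 = 13.19 V
I_R3 = V/R3 = 13.19/220 = 0.05996 A

Final answer: 0.05996 A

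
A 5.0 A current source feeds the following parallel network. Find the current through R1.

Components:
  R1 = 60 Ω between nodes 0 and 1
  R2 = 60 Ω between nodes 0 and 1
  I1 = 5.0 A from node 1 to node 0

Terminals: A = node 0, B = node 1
All resistors sit directly between nodes 0 and 1, so they are in parallel and share one voltage V; the full source current 5 A splits among them.
1/R_par = 1/60 + 1/60 = 0.03333 S  =>  R_par = 30 Ω
V = I × R_par = 5 × 30 = 150 V
I_R1 = V/R1 = 150/60 = 2.5 A

Final answer: 2.5 A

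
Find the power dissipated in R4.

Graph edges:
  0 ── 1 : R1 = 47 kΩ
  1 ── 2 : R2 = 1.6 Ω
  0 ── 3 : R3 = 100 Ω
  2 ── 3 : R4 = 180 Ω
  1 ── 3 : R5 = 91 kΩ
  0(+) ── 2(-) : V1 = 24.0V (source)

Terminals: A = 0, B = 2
Nodal analysis, taking node 2 as the 0 V reference.
Source V1 fixes V_0 = 24 V.
KCL at each unknown node (sum of currents leaving = 0; resistances in Ω):
  Node 1: (V_1 - 24)/47000 + (V_1 - 0)/1.6 + (V_1 - V_3)/91000 = 0
  Node 3: (V_3 - 24)/100 + (V_3 - 0)/180 + (V_3 - V_1)/91000 = 0
Collecting terms (coefficients in siemens):
  0.625·V_1 - 0.00001099·V_3 = 0.0005106
  0.01557·V_3 - 0.00001099·V_1 = 0.24
Determinant D = (0.625)(0.01557) - (-0.00001099)(-0.00001099) = 0.00973
V_1 = [(0.0005106)(0.01557) - (-0.00001099)(0.24)]/D = 0.001088 V
V_3 = [(0.625)(0.24) - (0.0005106)(-0.00001099)]/D = 15.42 V
I_R4 = (V_2 - V_3)/R4 = (0 - 15.42)/180 = -0.08565 A
P_R4 = I_R4² × R4 = (-0.08565)² × 180 = 1.321 W

Final answer: 1.321 W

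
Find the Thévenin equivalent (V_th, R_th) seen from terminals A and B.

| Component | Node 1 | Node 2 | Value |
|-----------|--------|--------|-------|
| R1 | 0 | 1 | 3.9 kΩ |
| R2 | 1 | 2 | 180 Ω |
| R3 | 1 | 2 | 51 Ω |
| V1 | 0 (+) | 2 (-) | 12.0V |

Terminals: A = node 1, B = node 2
Step 1 — V_th is the open-circuit voltage V_A - V_B (nothing connected across the terminals).
Nodal analysis, taking node 2 as the 0 V reference.
Source V1 fixes V_0 = 12 V.
KCL at each unknown node (sum of currents leaving = 0; resistances in Ω):
  Node 1: (V_1 - 12)/3900 + (V_1 - 0)/180 + (V_1 - 0)/51 = 0
Collecting terms: 0.02542 × V_1 = 0.003077  =>  V_1 = 0.121 V
V_th = V_1 - V_2 = 0.121 - 0 = 0.121 V
Step 2 — R_th: zero the source — replace V1 by a short circuit (node 2 merges into node 0) — and find the resistance seen between A (node 1) and B (node 0).
Reduce the network between node 1 (A) and node 0 (B) by series/parallel combination:
  Rp1 = R1 ‖ R2 ‖ R3 (parallel, all between nodes 0 and 1) = 1/(1/3900 + 1/180 + 1/51) = 39.34 Ω
R_th = 39.34 Ω

Final answer: V_th = 0.121 V, R_th = 39.34 Ω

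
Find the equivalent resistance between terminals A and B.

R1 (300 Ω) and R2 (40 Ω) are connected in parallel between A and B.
Reduce the network between node 0 (A) and node 1 (B) by series/parallel combination:
  Rp1 = R1 ‖ R2 (parallel, both between nodes 0 and 1) = 1/(1/300 + 1/40) = 35.29 Ω
R_eq = 35.29 Ω

Final answer: 35.29 Ω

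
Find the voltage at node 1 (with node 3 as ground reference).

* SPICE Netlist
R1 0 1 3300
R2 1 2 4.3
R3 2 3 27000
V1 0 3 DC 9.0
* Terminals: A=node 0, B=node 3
Nodal analysis, taking node 3 as the 0 V reference.
Source V1 fixes V_0 = 9 V.
KCL at each unknown node (sum of currents leaving = 0; resistances in Ω):
  Node 1: (V_1 - 9)/3300 + (V_1 - V_2)/4.3 = 0
  Node 2: (V_2 - V_1)/4.3 + (V_2 - 0)/27000 = 0
Collecting terms (coefficients in siemens):
  0.2329·V_1 - 0.2326·V_2 = 0.002727
  0.2326·V_2 - 0.2326·V_1 = 0
Determinant D = (0.2329)(0.2326) - (-0.2326)(-0.2326) = 0.0000791
V_1 = [(0.002727)(0.2326) - (-0.2326)(0)]/D = 8.02 V
V_2 = [(0.2329)(0) - (0.002727)(-0.2326)]/D = 8.019 V
The requested potential is V_1 = 8.02 V.

Final answer: V_1 = 8.02 V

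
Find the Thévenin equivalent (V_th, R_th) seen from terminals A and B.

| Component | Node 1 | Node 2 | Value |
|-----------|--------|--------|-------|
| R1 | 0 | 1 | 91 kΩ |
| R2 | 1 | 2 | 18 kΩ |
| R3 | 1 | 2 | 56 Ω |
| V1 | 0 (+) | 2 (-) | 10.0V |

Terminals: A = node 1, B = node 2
Step 1 — V_th is the open-circuit voltage V_A - V_B (nothing connected across the terminals).
Nodal analysis, taking node 2 as the 0 V reference.
Source V1 fixes V_0 = 10 V.
KCL at each unknown node (sum of currents leaving = 0; resistances in Ω):
  Node 1: (V_1 - 10)/91000 + (V_1 - 0)/18000 + (V_1 - 0)/56 = 0
Collecting terms: 0.01792 × V_1 = 0.0001099  =>  V_1 = 0.006131 V
V_th = V_1 - V_2 = 0.006131 - 0 = 0.006131 V
Step 2 — R_th: zero the source — replace V1 by a short circuit (node 2 merges into node 0) — and find the resistance seen between A (node 1) and B (node 0).
Reduce the network between node 1 (A) and node 0 (B) by series/parallel combination:
  Rp1 = R1 ‖ R2 ‖ R3 (parallel, all between nodes 0 and 1) = 1/(1/91000 + 1/18000 + 1/56) = 55.79 Ω
R_th = 55.79 Ω

Final answer: V_th = 0.006131 V, R_th = 55.79 Ω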